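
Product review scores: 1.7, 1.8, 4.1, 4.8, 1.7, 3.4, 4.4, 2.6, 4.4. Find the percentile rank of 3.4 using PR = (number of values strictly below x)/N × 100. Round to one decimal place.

N = 9.
Strictly below 3.4: 4. Equal to 3.4: 1.
PR = 4/9 × 100 = 44.4

44.4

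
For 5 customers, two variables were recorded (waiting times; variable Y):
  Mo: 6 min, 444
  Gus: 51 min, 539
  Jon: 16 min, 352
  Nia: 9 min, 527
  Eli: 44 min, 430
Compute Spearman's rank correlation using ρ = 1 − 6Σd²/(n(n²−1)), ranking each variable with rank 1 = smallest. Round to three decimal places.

0.200

Ranks of variable 1: 1, 5, 3, 2, 4
Ranks of variable 2: 3, 5, 1, 4, 2
d = r₁ − r₂: -2, 0, 2, -2, 2
d²: 4, 0, 4, 4, 4; Σd² = 16
ρ = 1 − 6·16/(5·24) = 1 − 96/120 = 0.200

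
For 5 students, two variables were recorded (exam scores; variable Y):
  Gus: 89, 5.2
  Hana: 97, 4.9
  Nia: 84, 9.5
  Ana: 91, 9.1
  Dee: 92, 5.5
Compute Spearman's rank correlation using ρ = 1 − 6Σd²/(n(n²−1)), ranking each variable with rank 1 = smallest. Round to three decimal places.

-0.700

Ranks of variable 1: 2, 5, 1, 3, 4
Ranks of variable 2: 2, 1, 5, 4, 3
d = r₁ − r₂: 0, 4, -4, -1, 1
d²: 0, 16, 16, 1, 1; Σd² = 34
ρ = 1 − 6·34/(5·24) = 1 − 204/120 = -0.700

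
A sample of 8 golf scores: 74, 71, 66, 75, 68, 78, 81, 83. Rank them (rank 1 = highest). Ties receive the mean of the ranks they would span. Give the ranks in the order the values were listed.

5, 6, 8, 4, 7, 3, 2, 1

Sorted (descending): 83, 81, 78, 75, 74, 71, 68, 66
No ties — each value takes its position as its rank.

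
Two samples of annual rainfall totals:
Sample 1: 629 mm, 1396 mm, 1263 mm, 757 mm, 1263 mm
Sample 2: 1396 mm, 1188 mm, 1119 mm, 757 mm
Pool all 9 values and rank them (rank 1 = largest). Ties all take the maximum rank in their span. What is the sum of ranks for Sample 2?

Sorted (descending): 1396, 1396, 1263, 1263, 1188, 1119, 757, 757, 629
The 2 values of 1396 occupy positions 1–2 → each gets rank 2.
The 2 values of 1263 occupy positions 3–4 → each gets rank 4.
The 2 values of 757 occupy positions 7–8 → each gets rank 8.
Sample 2 values → pooled ranks: 1396→2, 1188→5, 1119→6, 757→8
Rank sum = 2 + 5 + 6 + 8 = 21

21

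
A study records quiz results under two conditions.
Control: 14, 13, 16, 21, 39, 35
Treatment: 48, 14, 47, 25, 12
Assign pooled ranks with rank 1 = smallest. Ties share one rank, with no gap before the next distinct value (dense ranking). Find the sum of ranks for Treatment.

29

Sorted (ascending): 12, 13, 14, 14, 16, 21, 25, 35, 39, 47, 48
The 2 values of 14 share dense rank 3.
Remaining distinct values take the next consecutive integers.
Treatment values → pooled ranks: 48→10, 14→3, 47→9, 25→6, 12→1
Rank sum = 10 + 3 + 9 + 6 + 1 = 29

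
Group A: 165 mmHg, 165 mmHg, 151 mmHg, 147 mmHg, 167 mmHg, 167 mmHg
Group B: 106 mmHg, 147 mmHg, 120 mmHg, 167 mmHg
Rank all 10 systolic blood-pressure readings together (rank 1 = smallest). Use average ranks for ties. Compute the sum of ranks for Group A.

39.5

Sorted (ascending): 106, 120, 147, 147, 151, 165, 165, 167, 167, 167
The 2 values of 147 occupy positions 3–4 → average rank (3+4)/2 = 3.5.
The 2 values of 165 occupy positions 6–7 → average rank (6+7)/2 = 6.5.
The 3 values of 167 occupy positions 8–10 → average rank 9.
Group A values → pooled ranks: 165→6.5, 165→6.5, 151→5, 147→3.5, 167→9, 167→9
Rank sum = 6.5 + 6.5 + 5 + 3.5 + 9 + 9 = 39.5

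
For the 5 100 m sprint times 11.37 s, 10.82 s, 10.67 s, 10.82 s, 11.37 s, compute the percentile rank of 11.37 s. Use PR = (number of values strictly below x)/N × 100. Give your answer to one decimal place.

60.0

N = 5.
Strictly below 11.37: 3. Equal to 11.37: 2.
PR = 3/5 × 100 = 60.0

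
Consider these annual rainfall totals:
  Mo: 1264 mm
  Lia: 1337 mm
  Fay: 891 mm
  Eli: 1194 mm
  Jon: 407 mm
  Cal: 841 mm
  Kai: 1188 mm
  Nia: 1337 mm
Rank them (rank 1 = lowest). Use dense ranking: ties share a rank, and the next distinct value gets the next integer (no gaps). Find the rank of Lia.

7

Sorted (ascending): 407, 841, 891, 1188, 1194, 1264, 1337, 1337
The 2 values of 1337 share dense rank 7.
Remaining distinct values take the next consecutive integers.
Lia has value 1337 mm → rank 7.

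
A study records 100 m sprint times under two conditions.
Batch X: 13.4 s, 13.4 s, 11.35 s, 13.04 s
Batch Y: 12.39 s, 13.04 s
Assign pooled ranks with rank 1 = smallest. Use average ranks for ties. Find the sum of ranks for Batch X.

15.5

Sorted (ascending): 11.35, 12.39, 13.04, 13.04, 13.4, 13.4
The 2 values of 13.04 occupy positions 3–4 → average rank (3+4)/2 = 3.5.
The 2 values of 13.4 occupy positions 5–6 → average rank (5+6)/2 = 5.5.
Batch X values → pooled ranks: 13.4→5.5, 13.4→5.5, 11.35→1, 13.04→3.5
Rank sum = 5.5 + 5.5 + 1 + 3.5 = 15.5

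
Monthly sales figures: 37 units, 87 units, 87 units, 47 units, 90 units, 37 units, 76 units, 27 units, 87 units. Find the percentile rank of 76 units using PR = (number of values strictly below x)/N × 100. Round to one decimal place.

44.4

N = 9.
Strictly below 76: 4. Equal to 76: 1.
PR = 4/9 × 100 = 44.4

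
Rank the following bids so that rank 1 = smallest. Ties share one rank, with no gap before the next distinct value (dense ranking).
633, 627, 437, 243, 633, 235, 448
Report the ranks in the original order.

6, 5, 3, 2, 6, 1, 4

Sorted (ascending): 235, 243, 437, 448, 627, 633, 633
The 2 values of 633 share dense rank 6.
Remaining distinct values take the next consecutive integers.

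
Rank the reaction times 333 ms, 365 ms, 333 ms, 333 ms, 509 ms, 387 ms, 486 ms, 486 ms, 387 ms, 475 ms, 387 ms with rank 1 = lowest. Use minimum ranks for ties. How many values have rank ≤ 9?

Sorted (ascending): 333, 333, 333, 365, 387, 387, 387, 475, 486, 486, 509
The 3 values of 333 occupy positions 1–3 → each gets rank 1.
The 3 values of 387 occupy positions 5–7 → each gets rank 5.
The 2 values of 486 occupy positions 9–10 → each gets rank 9.
Ranks ≤ 9: {1, 1, 1, 4, 5, 5, 5, 8, 9, 9} → 10 values.

10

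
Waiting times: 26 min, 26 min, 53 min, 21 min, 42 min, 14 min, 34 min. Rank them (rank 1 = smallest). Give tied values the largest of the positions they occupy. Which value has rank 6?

Sorted (ascending): 14, 21, 26, 26, 34, 42, 53
The 2 values of 26 occupy positions 3–4 → each gets rank 4.
Rank 6 → value 42.

42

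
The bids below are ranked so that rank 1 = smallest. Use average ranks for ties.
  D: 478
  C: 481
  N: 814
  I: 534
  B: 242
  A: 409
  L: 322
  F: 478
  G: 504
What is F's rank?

Sorted (ascending): 242, 322, 409, 478, 478, 481, 504, 534, 814
The 2 values of 478 occupy positions 4–5 → average rank (4+5)/2 = 4.5.
F has value 478 → rank 4.5.

4.5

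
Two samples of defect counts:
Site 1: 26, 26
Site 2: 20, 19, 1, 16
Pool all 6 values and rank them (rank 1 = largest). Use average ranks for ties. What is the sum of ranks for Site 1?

Sorted (descending): 26, 26, 20, 19, 16, 1
The 2 values of 26 occupy positions 1–2 → average rank (1+2)/2 = 1.5.
Site 1 values → pooled ranks: 26→1.5, 26→1.5
Rank sum = 1.5 + 1.5 = 3

3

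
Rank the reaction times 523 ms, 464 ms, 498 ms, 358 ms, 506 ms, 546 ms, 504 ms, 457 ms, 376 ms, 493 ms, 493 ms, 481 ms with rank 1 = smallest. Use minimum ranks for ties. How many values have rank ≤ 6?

7

Sorted (ascending): 358, 376, 457, 464, 481, 493, 493, 498, 504, 506, 523, 546
The 2 values of 493 occupy positions 6–7 → each gets rank 6.
Ranks ≤ 6: {1, 2, 3, 4, 5, 6, 6} → 7 values.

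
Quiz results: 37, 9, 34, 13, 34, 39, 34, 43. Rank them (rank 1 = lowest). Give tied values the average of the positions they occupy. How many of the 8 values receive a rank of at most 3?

2

Sorted (ascending): 9, 13, 34, 34, 34, 37, 39, 43
The 3 values of 34 occupy positions 3–5 → average rank 4.
Ranks ≤ 3: {1, 2} → 2 values.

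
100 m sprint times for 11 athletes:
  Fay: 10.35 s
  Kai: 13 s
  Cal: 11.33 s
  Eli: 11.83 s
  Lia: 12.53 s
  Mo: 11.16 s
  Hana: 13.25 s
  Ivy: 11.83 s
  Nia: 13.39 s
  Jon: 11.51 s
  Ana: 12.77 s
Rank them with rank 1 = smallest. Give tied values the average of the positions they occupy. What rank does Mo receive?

Sorted (ascending): 10.35, 11.16, 11.33, 11.51, 11.83, 11.83, 12.53, 12.77, 13, 13.25, 13.39
The 2 values of 11.83 occupy positions 5–6 → average rank (5+6)/2 = 5.5.
Mo has value 11.16 s → rank 2.

2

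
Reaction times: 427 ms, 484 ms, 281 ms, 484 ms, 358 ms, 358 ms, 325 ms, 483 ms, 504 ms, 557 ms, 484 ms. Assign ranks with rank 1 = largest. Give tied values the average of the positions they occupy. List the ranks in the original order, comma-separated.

7, 4, 11, 4, 8.5, 8.5, 10, 6, 2, 1, 4

Sorted (descending): 557, 504, 484, 484, 484, 483, 427, 358, 358, 325, 281
The 3 values of 484 occupy positions 3–5 → average rank 4.
The 2 values of 358 occupy positions 8–9 → average rank (8+9)/2 = 8.5.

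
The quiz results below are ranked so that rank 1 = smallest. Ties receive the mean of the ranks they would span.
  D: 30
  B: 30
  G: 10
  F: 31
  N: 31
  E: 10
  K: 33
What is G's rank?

1.5

Sorted (ascending): 10, 10, 30, 30, 31, 31, 33
The 2 values of 10 occupy positions 1–2 → average rank (1+2)/2 = 1.5.
The 2 values of 30 occupy positions 3–4 → average rank (3+4)/2 = 3.5.
The 2 values of 31 occupy positions 5–6 → average rank (5+6)/2 = 5.5.
G has value 10 → rank 1.5.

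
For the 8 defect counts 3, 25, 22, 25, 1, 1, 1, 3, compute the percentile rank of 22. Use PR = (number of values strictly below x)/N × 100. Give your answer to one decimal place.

N = 8.
Strictly below 22: 5. Equal to 22: 1.
PR = 5/8 × 100 = 62.5

62.5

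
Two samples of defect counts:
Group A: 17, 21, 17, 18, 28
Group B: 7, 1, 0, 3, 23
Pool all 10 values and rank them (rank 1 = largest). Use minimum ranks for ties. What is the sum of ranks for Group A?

18

Sorted (descending): 28, 23, 21, 18, 17, 17, 7, 3, 1, 0
The 2 values of 17 occupy positions 5–6 → each gets rank 5.
Group A values → pooled ranks: 17→5, 21→3, 17→5, 18→4, 28→1
Rank sum = 5 + 3 + 5 + 4 + 1 = 18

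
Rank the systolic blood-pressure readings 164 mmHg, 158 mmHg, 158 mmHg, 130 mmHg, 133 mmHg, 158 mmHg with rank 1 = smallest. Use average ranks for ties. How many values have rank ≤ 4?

Sorted (ascending): 130, 133, 158, 158, 158, 164
The 3 values of 158 occupy positions 3–5 → average rank 4.
Ranks ≤ 4: {1, 2, 4, 4, 4} → 5 values.

5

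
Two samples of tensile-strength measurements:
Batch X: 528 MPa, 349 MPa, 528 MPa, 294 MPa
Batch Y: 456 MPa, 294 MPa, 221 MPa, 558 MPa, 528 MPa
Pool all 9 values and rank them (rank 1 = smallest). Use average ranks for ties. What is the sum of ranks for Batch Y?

24.5

Sorted (ascending): 221, 294, 294, 349, 456, 528, 528, 528, 558
The 2 values of 294 occupy positions 2–3 → average rank (2+3)/2 = 2.5.
The 3 values of 528 occupy positions 6–8 → average rank 7.
Batch Y values → pooled ranks: 456→5, 294→2.5, 221→1, 558→9, 528→7
Rank sum = 5 + 2.5 + 1 + 9 + 7 = 24.5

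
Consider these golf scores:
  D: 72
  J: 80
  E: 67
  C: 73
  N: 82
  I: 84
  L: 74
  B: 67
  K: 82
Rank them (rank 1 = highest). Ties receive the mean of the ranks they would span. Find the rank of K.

Sorted (descending): 84, 82, 82, 80, 74, 73, 72, 67, 67
The 2 values of 82 occupy positions 2–3 → average rank (2+3)/2 = 2.5.
The 2 values of 67 occupy positions 8–9 → average rank (8+9)/2 = 8.5.
K has value 82 → rank 2.5.

2.5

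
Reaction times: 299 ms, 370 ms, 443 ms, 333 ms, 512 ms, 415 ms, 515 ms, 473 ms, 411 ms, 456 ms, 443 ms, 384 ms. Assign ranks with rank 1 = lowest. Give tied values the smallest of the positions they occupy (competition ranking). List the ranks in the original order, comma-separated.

Sorted (ascending): 299, 333, 370, 384, 411, 415, 443, 443, 456, 473, 512, 515
The 2 values of 443 occupy positions 7–8 → each gets rank 7.

1, 3, 7, 2, 11, 6, 12, 10, 5, 9, 7, 4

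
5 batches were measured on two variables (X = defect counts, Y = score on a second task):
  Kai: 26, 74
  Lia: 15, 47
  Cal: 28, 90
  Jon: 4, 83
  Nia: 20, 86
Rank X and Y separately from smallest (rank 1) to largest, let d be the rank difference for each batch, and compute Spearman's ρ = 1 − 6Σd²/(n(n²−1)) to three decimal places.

Ranks of variable 1: 4, 2, 5, 1, 3
Ranks of variable 2: 2, 1, 5, 3, 4
d = r₁ − r₂: 2, 1, 0, -2, -1
d²: 4, 1, 0, 4, 1; Σd² = 10
ρ = 1 − 6·10/(5·24) = 1 − 60/120 = 0.500

0.500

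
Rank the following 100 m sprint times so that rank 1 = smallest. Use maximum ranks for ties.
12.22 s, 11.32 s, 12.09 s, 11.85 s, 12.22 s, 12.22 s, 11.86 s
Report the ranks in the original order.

Sorted (ascending): 11.32, 11.85, 11.86, 12.09, 12.22, 12.22, 12.22
The 3 values of 12.22 occupy positions 5–7 → each gets rank 7.

7, 1, 4, 2, 7, 7, 3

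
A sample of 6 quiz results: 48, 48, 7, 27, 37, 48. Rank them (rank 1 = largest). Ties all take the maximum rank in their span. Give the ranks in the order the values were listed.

Sorted (descending): 48, 48, 48, 37, 27, 7
The 3 values of 48 occupy positions 1–3 → each gets rank 3.

3, 3, 6, 5, 4, 3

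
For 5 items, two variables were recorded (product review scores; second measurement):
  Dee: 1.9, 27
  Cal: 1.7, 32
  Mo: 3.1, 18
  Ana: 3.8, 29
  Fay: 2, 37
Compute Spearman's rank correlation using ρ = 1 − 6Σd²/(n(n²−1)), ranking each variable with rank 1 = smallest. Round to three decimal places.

Ranks of variable 1: 2, 1, 4, 5, 3
Ranks of variable 2: 2, 4, 1, 3, 5
d = r₁ − r₂: 0, -3, 3, 2, -2
d²: 0, 9, 9, 4, 4; Σd² = 26
ρ = 1 − 6·26/(5·24) = 1 − 156/120 = -0.300

-0.300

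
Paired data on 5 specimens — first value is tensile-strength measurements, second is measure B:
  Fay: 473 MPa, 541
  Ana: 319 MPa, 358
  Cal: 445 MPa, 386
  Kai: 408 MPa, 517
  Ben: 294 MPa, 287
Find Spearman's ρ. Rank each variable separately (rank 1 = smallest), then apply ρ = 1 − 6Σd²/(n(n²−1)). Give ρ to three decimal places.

0.900

Ranks of variable 1: 5, 2, 4, 3, 1
Ranks of variable 2: 5, 2, 3, 4, 1
d = r₁ − r₂: 0, 0, 1, -1, 0
d²: 0, 0, 1, 1, 0; Σd² = 2
ρ = 1 − 6·2/(5·24) = 1 − 12/120 = 0.900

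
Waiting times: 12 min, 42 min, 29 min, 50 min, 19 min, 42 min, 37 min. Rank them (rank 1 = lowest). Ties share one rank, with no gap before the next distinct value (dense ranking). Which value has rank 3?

Sorted (ascending): 12, 19, 29, 37, 42, 42, 50
The 2 values of 42 share dense rank 5.
Remaining distinct values take the next consecutive integers.
Rank 3 → value 29.

29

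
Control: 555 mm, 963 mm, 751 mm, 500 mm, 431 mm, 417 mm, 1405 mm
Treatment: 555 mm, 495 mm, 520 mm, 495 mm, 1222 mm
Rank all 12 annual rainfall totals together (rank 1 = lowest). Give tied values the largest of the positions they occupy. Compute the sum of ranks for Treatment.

33

Sorted (ascending): 417, 431, 495, 495, 500, 520, 555, 555, 751, 963, 1222, 1405
The 2 values of 495 occupy positions 3–4 → each gets rank 4.
The 2 values of 555 occupy positions 7–8 → each gets rank 8.
Treatment values → pooled ranks: 555→8, 495→4, 520→6, 495→4, 1222→11
Rank sum = 8 + 4 + 6 + 4 + 11 = 33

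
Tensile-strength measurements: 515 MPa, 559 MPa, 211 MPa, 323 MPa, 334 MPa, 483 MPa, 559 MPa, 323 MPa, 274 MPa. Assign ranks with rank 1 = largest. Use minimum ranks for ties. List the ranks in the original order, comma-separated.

3, 1, 9, 6, 5, 4, 1, 6, 8

Sorted (descending): 559, 559, 515, 483, 334, 323, 323, 274, 211
The 2 values of 559 occupy positions 1–2 → each gets rank 1.
The 2 values of 323 occupy positions 6–7 → each gets rank 6.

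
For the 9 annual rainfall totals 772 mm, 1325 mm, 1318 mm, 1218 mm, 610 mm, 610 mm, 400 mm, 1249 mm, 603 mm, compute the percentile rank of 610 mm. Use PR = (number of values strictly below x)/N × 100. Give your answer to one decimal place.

22.2

N = 9.
Strictly below 610: 2. Equal to 610: 2.
PR = 2/9 × 100 = 22.2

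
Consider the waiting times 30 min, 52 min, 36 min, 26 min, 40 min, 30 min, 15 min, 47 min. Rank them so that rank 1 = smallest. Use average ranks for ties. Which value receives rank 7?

Sorted (ascending): 15, 26, 30, 30, 36, 40, 47, 52
The 2 values of 30 occupy positions 3–4 → average rank (3+4)/2 = 3.5.
Rank 7 → value 47.

47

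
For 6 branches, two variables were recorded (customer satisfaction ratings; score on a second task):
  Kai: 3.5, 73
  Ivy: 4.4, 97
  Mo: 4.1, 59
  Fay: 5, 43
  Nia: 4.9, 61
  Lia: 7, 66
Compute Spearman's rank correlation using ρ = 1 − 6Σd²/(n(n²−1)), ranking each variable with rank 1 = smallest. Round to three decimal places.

-0.314

Ranks of variable 1: 1, 3, 2, 5, 4, 6
Ranks of variable 2: 5, 6, 2, 1, 3, 4
d = r₁ − r₂: -4, -3, 0, 4, 1, 2
d²: 16, 9, 0, 16, 1, 4; Σd² = 46
ρ = 1 − 6·46/(6·35) = 1 − 276/210 = -0.314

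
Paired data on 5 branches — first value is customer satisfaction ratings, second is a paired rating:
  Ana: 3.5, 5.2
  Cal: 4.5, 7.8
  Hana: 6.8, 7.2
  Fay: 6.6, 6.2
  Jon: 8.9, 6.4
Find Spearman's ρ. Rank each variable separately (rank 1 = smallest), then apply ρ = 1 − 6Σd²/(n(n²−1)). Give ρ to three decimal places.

0.300

Ranks of variable 1: 1, 2, 4, 3, 5
Ranks of variable 2: 1, 5, 4, 2, 3
d = r₁ − r₂: 0, -3, 0, 1, 2
d²: 0, 9, 0, 1, 4; Σd² = 14
ρ = 1 − 6·14/(5·24) = 1 − 84/120 = 0.300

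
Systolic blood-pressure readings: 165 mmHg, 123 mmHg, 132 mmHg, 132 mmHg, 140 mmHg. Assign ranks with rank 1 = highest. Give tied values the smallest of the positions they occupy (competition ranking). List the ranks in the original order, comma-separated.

Sorted (descending): 165, 140, 132, 132, 123
The 2 values of 132 occupy positions 3–4 → each gets rank 3.

1, 5, 3, 3, 2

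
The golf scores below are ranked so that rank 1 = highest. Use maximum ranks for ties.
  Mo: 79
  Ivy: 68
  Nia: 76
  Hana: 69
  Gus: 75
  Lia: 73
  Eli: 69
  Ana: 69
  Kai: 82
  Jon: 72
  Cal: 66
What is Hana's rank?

Sorted (descending): 82, 79, 76, 75, 73, 72, 69, 69, 69, 68, 66
The 3 values of 69 occupy positions 7–9 → each gets rank 9.
Hana has value 69 → rank 9.

9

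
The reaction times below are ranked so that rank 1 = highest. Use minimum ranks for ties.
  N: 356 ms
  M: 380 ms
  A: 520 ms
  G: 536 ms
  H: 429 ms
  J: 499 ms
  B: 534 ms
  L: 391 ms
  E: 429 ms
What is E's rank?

5

Sorted (descending): 536, 534, 520, 499, 429, 429, 391, 380, 356
The 2 values of 429 occupy positions 5–6 → each gets rank 5.
E has value 429 ms → rank 5.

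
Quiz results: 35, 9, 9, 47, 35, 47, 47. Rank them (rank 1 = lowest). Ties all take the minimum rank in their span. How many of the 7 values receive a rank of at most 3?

Sorted (ascending): 9, 9, 35, 35, 47, 47, 47
The 2 values of 9 occupy positions 1–2 → each gets rank 1.
The 2 values of 35 occupy positions 3–4 → each gets rank 3.
The 3 values of 47 occupy positions 5–7 → each gets rank 5.
Ranks ≤ 3: {1, 1, 3, 3} → 4 values.

4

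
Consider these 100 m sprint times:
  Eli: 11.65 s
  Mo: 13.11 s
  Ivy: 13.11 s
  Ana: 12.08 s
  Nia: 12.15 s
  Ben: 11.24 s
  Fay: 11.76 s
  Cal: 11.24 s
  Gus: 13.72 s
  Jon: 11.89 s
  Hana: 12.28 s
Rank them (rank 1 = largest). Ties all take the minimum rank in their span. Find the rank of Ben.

Sorted (descending): 13.72, 13.11, 13.11, 12.28, 12.15, 12.08, 11.89, 11.76, 11.65, 11.24, 11.24
The 2 values of 13.11 occupy positions 2–3 → each gets rank 2.
The 2 values of 11.24 occupy positions 10–11 → each gets rank 10.
Ben has value 11.24 s → rank 10.

10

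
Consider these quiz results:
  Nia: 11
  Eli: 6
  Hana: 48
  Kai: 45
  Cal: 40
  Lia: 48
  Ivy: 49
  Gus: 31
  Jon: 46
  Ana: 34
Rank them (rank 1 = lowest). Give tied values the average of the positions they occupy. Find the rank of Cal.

Sorted (ascending): 6, 11, 31, 34, 40, 45, 46, 48, 48, 49
The 2 values of 48 occupy positions 8–9 → average rank (8+9)/2 = 8.5.
Cal has value 40 → rank 5.

5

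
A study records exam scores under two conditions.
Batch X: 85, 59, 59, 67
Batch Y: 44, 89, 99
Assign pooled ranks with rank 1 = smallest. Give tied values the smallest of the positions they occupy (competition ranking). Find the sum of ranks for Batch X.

13

Sorted (ascending): 44, 59, 59, 67, 85, 89, 99
The 2 values of 59 occupy positions 2–3 → each gets rank 2.
Batch X values → pooled ranks: 85→5, 59→2, 59→2, 67→4
Rank sum = 5 + 2 + 2 + 4 = 13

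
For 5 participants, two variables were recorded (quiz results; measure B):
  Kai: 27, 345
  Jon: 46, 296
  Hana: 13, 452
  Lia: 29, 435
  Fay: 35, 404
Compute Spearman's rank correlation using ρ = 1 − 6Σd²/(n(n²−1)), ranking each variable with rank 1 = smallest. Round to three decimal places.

-0.700

Ranks of variable 1: 2, 5, 1, 3, 4
Ranks of variable 2: 2, 1, 5, 4, 3
d = r₁ − r₂: 0, 4, -4, -1, 1
d²: 0, 16, 16, 1, 1; Σd² = 34
ρ = 1 − 6·34/(5·24) = 1 − 204/120 = -0.700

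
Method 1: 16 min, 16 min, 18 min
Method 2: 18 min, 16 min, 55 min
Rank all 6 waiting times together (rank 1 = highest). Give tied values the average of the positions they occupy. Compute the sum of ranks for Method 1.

12.5

Sorted (descending): 55, 18, 18, 16, 16, 16
The 2 values of 18 occupy positions 2–3 → average rank (2+3)/2 = 2.5.
The 3 values of 16 occupy positions 4–6 → average rank 5.
Method 1 values → pooled ranks: 16→5, 16→5, 18→2.5
Rank sum = 5 + 5 + 2.5 = 12.5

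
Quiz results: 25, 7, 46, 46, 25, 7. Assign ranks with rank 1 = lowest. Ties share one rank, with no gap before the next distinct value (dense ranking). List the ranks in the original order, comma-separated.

Sorted (ascending): 7, 7, 25, 25, 46, 46
The 2 values of 7 share dense rank 1.
The 2 values of 25 share dense rank 2.
The 2 values of 46 share dense rank 3.

2, 1, 3, 3, 2, 1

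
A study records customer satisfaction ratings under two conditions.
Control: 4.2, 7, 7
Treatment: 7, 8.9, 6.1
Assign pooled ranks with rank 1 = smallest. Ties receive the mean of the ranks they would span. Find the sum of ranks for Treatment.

12

Sorted (ascending): 4.2, 6.1, 7, 7, 7, 8.9
The 3 values of 7 occupy positions 3–5 → average rank 4.
Treatment values → pooled ranks: 7→4, 8.9→6, 6.1→2
Rank sum = 4 + 6 + 2 = 12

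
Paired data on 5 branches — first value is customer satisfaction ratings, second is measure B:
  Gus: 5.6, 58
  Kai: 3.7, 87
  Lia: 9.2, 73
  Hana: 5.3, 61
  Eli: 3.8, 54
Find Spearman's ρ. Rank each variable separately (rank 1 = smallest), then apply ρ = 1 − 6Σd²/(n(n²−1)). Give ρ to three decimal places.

-0.100

Ranks of variable 1: 4, 1, 5, 3, 2
Ranks of variable 2: 2, 5, 4, 3, 1
d = r₁ − r₂: 2, -4, 1, 0, 1
d²: 4, 16, 1, 0, 1; Σd² = 22
ρ = 1 − 6·22/(5·24) = 1 − 132/120 = -0.100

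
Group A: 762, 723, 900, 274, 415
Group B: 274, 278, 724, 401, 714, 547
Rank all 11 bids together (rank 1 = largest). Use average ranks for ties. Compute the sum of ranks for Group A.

24.5

Sorted (descending): 900, 762, 724, 723, 714, 547, 415, 401, 278, 274, 274
The 2 values of 274 occupy positions 10–11 → average rank (10+11)/2 = 10.5.
Group A values → pooled ranks: 762→2, 723→4, 900→1, 274→10.5, 415→7
Rank sum = 2 + 4 + 1 + 10.5 + 7 = 24.5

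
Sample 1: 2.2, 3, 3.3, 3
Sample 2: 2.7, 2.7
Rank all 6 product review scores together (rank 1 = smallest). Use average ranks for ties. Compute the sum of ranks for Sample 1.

Sorted (ascending): 2.2, 2.7, 2.7, 3, 3, 3.3
The 2 values of 2.7 occupy positions 2–3 → average rank (2+3)/2 = 2.5.
The 2 values of 3 occupy positions 4–5 → average rank (4+5)/2 = 4.5.
Sample 1 values → pooled ranks: 2.2→1, 3→4.5, 3.3→6, 3→4.5
Rank sum = 1 + 4.5 + 6 + 4.5 = 16

16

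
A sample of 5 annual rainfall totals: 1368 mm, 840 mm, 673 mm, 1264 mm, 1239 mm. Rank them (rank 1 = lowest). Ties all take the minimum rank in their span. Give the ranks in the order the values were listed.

Sorted (ascending): 673, 840, 1239, 1264, 1368
No ties — each value takes its position as its rank.

5, 2, 1, 4, 3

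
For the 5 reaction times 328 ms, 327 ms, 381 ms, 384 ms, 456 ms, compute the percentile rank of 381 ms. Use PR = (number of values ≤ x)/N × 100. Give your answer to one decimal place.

N = 5.
Strictly below 381: 2. Equal to 381: 1.
PR = 3/5 × 100 = 60.0

60.0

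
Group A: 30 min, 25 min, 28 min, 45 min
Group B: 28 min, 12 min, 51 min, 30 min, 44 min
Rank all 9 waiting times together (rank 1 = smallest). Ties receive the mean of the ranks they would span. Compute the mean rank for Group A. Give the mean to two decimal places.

Sorted (ascending): 12, 25, 28, 28, 30, 30, 44, 45, 51
The 2 values of 28 occupy positions 3–4 → average rank (3+4)/2 = 3.5.
The 2 values of 30 occupy positions 5–6 → average rank (5+6)/2 = 5.5.
Group A values → pooled ranks: 30→5.5, 25→2, 28→3.5, 45→8
Mean rank = (5.5 + 2 + 3.5 + 8) / 4 = 4.75

4.75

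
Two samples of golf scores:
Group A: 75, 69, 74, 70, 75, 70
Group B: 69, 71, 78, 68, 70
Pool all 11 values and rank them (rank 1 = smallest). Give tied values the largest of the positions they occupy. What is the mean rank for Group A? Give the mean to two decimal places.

7.17

Sorted (ascending): 68, 69, 69, 70, 70, 70, 71, 74, 75, 75, 78
The 2 values of 69 occupy positions 2–3 → each gets rank 3.
The 3 values of 70 occupy positions 4–6 → each gets rank 6.
The 2 values of 75 occupy positions 9–10 → each gets rank 10.
Group A values → pooled ranks: 75→10, 69→3, 74→8, 70→6, 75→10, 70→6
Mean rank = (10 + 3 + 8 + 6 + 10 + 6) / 6 = 7.17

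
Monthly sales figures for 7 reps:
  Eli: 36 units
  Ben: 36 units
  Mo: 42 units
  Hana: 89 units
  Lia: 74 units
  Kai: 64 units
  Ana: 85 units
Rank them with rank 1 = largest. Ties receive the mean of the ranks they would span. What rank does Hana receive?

1

Sorted (descending): 89, 85, 74, 64, 42, 36, 36
The 2 values of 36 occupy positions 6–7 → average rank (6+7)/2 = 6.5.
Hana has value 89 units → rank 1.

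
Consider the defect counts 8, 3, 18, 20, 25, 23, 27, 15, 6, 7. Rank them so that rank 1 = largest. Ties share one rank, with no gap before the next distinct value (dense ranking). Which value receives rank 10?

Sorted (descending): 27, 25, 23, 20, 18, 15, 8, 7, 6, 3
No ties — each value takes its position as its rank.
Rank 10 → value 3.

3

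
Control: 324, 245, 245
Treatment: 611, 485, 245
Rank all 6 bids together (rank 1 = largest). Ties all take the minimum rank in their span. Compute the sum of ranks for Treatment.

7

Sorted (descending): 611, 485, 324, 245, 245, 245
The 3 values of 245 occupy positions 4–6 → each gets rank 4.
Treatment values → pooled ranks: 611→1, 485→2, 245→4
Rank sum = 1 + 2 + 4 = 7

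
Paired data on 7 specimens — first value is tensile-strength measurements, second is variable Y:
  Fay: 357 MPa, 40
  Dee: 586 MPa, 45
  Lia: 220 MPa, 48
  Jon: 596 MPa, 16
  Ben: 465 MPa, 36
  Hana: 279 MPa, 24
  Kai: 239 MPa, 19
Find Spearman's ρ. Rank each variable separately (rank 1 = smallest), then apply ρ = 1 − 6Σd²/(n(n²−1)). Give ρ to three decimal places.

Ranks of variable 1: 4, 6, 1, 7, 5, 3, 2
Ranks of variable 2: 5, 6, 7, 1, 4, 3, 2
d = r₁ − r₂: -1, 0, -6, 6, 1, 0, 0
d²: 1, 0, 36, 36, 1, 0, 0; Σd² = 74
ρ = 1 − 6·74/(7·48) = 1 − 444/336 = -0.321

-0.321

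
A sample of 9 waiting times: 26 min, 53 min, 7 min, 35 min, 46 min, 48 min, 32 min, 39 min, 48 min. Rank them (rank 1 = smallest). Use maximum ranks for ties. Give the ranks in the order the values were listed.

2, 9, 1, 4, 6, 8, 3, 5, 8

Sorted (ascending): 7, 26, 32, 35, 39, 46, 48, 48, 53
The 2 values of 48 occupy positions 7–8 → each gets rank 8.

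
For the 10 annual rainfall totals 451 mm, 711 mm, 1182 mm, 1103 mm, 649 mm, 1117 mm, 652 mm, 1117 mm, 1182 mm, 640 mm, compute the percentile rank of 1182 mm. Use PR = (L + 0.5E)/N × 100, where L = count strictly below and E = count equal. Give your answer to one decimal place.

90.0

N = 10.
Strictly below 1182: 8. Equal to 1182: 2.
PR = (8 + 0.5·2)/10 × 100 = 90.0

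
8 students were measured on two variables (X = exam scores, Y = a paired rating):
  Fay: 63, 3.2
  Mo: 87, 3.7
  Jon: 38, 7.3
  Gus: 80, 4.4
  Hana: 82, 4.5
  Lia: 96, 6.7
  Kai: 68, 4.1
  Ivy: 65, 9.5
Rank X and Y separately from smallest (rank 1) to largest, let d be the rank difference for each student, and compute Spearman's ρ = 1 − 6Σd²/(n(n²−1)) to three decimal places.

Ranks of variable 1: 2, 7, 1, 5, 6, 8, 4, 3
Ranks of variable 2: 1, 2, 7, 4, 5, 6, 3, 8
d = r₁ − r₂: 1, 5, -6, 1, 1, 2, 1, -5
d²: 1, 25, 36, 1, 1, 4, 1, 25; Σd² = 94
ρ = 1 − 6·94/(8·63) = 1 − 564/504 = -0.119

-0.119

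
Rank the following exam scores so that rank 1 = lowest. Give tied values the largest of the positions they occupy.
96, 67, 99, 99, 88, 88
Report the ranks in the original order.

Sorted (ascending): 67, 88, 88, 96, 99, 99
The 2 values of 88 occupy positions 2–3 → each gets rank 3.
The 2 values of 99 occupy positions 5–6 → each gets rank 6.

4, 1, 6, 6, 3, 3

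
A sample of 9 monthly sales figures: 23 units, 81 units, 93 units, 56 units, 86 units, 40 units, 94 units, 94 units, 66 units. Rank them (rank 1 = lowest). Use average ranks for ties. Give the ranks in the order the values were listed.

Sorted (ascending): 23, 40, 56, 66, 81, 86, 93, 94, 94
The 2 values of 94 occupy positions 8–9 → average rank (8+9)/2 = 8.5.

1, 5, 7, 3, 6, 2, 8.5, 8.5, 4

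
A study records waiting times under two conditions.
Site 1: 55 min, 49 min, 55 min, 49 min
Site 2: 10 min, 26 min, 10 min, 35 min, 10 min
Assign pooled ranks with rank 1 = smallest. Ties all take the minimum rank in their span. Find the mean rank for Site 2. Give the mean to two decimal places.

Sorted (ascending): 10, 10, 10, 26, 35, 49, 49, 55, 55
The 3 values of 10 occupy positions 1–3 → each gets rank 1.
The 2 values of 49 occupy positions 6–7 → each gets rank 6.
The 2 values of 55 occupy positions 8–9 → each gets rank 8.
Site 2 values → pooled ranks: 10→1, 26→4, 10→1, 35→5, 10→1
Mean rank = (1 + 4 + 1 + 5 + 1) / 5 = 2.40

2.40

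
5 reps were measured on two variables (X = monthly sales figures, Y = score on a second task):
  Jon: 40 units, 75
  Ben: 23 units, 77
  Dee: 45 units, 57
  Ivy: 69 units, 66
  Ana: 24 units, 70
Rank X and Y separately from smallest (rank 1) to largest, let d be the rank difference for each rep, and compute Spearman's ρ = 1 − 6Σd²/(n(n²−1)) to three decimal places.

Ranks of variable 1: 3, 1, 4, 5, 2
Ranks of variable 2: 4, 5, 1, 2, 3
d = r₁ − r₂: -1, -4, 3, 3, -1
d²: 1, 16, 9, 9, 1; Σd² = 36
ρ = 1 − 6·36/(5·24) = 1 − 216/120 = -0.800

-0.800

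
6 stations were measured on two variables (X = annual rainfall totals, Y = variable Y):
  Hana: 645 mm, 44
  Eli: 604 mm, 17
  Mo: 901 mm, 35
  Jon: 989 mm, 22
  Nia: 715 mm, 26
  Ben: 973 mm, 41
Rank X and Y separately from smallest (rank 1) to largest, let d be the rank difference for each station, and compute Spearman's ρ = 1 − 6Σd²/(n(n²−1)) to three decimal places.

Ranks of variable 1: 2, 1, 4, 6, 3, 5
Ranks of variable 2: 6, 1, 4, 2, 3, 5
d = r₁ − r₂: -4, 0, 0, 4, 0, 0
d²: 16, 0, 0, 16, 0, 0; Σd² = 32
ρ = 1 − 6·32/(6·35) = 1 − 192/210 = 0.086

0.086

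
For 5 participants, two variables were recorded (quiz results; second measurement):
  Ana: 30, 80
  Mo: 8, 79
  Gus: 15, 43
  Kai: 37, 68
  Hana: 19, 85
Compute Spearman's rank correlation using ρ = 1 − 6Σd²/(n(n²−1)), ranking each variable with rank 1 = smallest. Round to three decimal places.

Ranks of variable 1: 4, 1, 2, 5, 3
Ranks of variable 2: 4, 3, 1, 2, 5
d = r₁ − r₂: 0, -2, 1, 3, -2
d²: 0, 4, 1, 9, 4; Σd² = 18
ρ = 1 − 6·18/(5·24) = 1 − 108/120 = 0.100

0.100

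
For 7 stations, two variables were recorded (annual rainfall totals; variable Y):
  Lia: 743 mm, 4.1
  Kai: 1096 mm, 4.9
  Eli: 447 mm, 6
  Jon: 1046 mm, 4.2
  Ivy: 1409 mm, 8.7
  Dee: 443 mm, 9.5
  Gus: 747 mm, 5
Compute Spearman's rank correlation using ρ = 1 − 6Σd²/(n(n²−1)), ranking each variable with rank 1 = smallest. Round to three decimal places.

Ranks of variable 1: 3, 6, 2, 5, 7, 1, 4
Ranks of variable 2: 1, 3, 5, 2, 6, 7, 4
d = r₁ − r₂: 2, 3, -3, 3, 1, -6, 0
d²: 4, 9, 9, 9, 1, 36, 0; Σd² = 68
ρ = 1 − 6·68/(7·48) = 1 − 408/336 = -0.214

-0.214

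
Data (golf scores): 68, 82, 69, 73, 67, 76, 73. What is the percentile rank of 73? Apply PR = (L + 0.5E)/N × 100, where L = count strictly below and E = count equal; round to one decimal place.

57.1

N = 7.
Strictly below 73: 3. Equal to 73: 2.
PR = (3 + 0.5·2)/7 × 100 = 57.1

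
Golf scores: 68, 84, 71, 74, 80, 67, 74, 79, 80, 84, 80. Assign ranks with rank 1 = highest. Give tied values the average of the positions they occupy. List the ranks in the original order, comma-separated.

10, 1.5, 9, 7.5, 4, 11, 7.5, 6, 4, 1.5, 4

Sorted (descending): 84, 84, 80, 80, 80, 79, 74, 74, 71, 68, 67
The 2 values of 84 occupy positions 1–2 → average rank (1+2)/2 = 1.5.
The 3 values of 80 occupy positions 3–5 → average rank 4.
The 2 values of 74 occupy positions 7–8 → average rank (7+8)/2 = 7.5.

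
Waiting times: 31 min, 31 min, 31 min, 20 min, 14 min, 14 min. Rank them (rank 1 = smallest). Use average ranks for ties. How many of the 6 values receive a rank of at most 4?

3

Sorted (ascending): 14, 14, 20, 31, 31, 31
The 2 values of 14 occupy positions 1–2 → average rank (1+2)/2 = 1.5.
The 3 values of 31 occupy positions 4–6 → average rank 5.
Ranks ≤ 4: {1.5, 1.5, 3} → 3 values.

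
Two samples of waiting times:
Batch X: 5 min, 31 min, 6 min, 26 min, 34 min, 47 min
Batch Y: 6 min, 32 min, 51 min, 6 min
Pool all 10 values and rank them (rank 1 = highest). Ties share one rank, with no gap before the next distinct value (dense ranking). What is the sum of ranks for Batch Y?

19

Sorted (descending): 51, 47, 34, 32, 31, 26, 6, 6, 6, 5
The 3 values of 6 share dense rank 7.
Remaining distinct values take the next consecutive integers.
Batch Y values → pooled ranks: 6→7, 32→4, 51→1, 6→7
Rank sum = 7 + 4 + 1 + 7 = 19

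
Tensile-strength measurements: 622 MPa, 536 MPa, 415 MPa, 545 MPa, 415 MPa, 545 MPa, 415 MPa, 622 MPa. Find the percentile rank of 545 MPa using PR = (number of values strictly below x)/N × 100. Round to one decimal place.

N = 8.
Strictly below 545: 4. Equal to 545: 2.
PR = 4/8 × 100 = 50.0

50.0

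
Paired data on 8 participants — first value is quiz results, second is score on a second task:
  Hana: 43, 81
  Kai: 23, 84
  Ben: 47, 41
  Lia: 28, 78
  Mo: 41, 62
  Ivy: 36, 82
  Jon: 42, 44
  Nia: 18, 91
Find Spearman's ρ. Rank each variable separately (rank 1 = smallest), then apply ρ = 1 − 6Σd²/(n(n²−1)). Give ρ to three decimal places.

Ranks of variable 1: 7, 2, 8, 3, 5, 4, 6, 1
Ranks of variable 2: 5, 7, 1, 4, 3, 6, 2, 8
d = r₁ − r₂: 2, -5, 7, -1, 2, -2, 4, -7
d²: 4, 25, 49, 1, 4, 4, 16, 49; Σd² = 152
ρ = 1 − 6·152/(8·63) = 1 − 912/504 = -0.810

-0.810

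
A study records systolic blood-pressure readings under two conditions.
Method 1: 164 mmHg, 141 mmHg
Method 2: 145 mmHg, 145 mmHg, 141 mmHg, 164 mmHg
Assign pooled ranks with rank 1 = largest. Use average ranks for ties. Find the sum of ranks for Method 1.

7

Sorted (descending): 164, 164, 145, 145, 141, 141
The 2 values of 164 occupy positions 1–2 → average rank (1+2)/2 = 1.5.
The 2 values of 145 occupy positions 3–4 → average rank (3+4)/2 = 3.5.
The 2 values of 141 occupy positions 5–6 → average rank (5+6)/2 = 5.5.
Method 1 values → pooled ranks: 164→1.5, 141→5.5
Rank sum = 1.5 + 5.5 = 7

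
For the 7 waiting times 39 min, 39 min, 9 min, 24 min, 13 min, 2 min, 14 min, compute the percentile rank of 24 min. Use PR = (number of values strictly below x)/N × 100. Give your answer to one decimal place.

57.1

N = 7.
Strictly below 24: 4. Equal to 24: 1.
PR = 4/7 × 100 = 57.1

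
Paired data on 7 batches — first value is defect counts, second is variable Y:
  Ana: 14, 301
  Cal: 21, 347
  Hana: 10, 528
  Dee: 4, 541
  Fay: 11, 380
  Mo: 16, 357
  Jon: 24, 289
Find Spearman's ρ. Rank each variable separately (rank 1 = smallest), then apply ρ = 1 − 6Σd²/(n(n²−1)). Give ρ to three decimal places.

-0.893

Ranks of variable 1: 4, 6, 2, 1, 3, 5, 7
Ranks of variable 2: 2, 3, 6, 7, 5, 4, 1
d = r₁ − r₂: 2, 3, -4, -6, -2, 1, 6
d²: 4, 9, 16, 36, 4, 1, 36; Σd² = 106
ρ = 1 − 6·106/(7·48) = 1 − 636/336 = -0.893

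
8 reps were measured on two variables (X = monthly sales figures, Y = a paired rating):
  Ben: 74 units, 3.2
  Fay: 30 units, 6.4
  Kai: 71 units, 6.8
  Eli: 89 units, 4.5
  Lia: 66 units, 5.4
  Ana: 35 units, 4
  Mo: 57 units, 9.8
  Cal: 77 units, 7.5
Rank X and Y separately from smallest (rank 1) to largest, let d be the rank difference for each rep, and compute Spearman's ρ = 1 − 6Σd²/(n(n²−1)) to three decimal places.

-0.095

Ranks of variable 1: 6, 1, 5, 8, 4, 2, 3, 7
Ranks of variable 2: 1, 5, 6, 3, 4, 2, 8, 7
d = r₁ − r₂: 5, -4, -1, 5, 0, 0, -5, 0
d²: 25, 16, 1, 25, 0, 0, 25, 0; Σd² = 92
ρ = 1 − 6·92/(8·63) = 1 − 552/504 = -0.095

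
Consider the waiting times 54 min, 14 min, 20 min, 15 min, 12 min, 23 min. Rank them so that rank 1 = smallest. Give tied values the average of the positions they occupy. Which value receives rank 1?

12

Sorted (ascending): 12, 14, 15, 20, 23, 54
No ties — each value takes its position as its rank.
Rank 1 → value 12.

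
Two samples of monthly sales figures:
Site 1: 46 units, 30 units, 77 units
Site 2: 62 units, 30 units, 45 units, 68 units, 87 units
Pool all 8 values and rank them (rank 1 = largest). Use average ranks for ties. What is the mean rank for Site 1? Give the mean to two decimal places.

Sorted (descending): 87, 77, 68, 62, 46, 45, 30, 30
The 2 values of 30 occupy positions 7–8 → average rank (7+8)/2 = 7.5.
Site 1 values → pooled ranks: 46→5, 30→7.5, 77→2
Mean rank = (5 + 7.5 + 2) / 3 = 4.83

4.83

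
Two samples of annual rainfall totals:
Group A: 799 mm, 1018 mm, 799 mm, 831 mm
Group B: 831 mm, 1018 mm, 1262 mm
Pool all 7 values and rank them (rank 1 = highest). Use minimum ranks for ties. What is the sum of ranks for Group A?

18

Sorted (descending): 1262, 1018, 1018, 831, 831, 799, 799
The 2 values of 1018 occupy positions 2–3 → each gets rank 2.
The 2 values of 831 occupy positions 4–5 → each gets rank 4.
The 2 values of 799 occupy positions 6–7 → each gets rank 6.
Group A values → pooled ranks: 799→6, 1018→2, 799→6, 831→4
Rank sum = 6 + 2 + 6 + 4 = 18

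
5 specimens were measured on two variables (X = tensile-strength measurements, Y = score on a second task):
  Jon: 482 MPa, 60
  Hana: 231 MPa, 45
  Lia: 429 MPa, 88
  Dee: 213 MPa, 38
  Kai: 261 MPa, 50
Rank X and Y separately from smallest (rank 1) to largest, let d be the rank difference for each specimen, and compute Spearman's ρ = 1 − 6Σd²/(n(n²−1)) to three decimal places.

0.900

Ranks of variable 1: 5, 2, 4, 1, 3
Ranks of variable 2: 4, 2, 5, 1, 3
d = r₁ − r₂: 1, 0, -1, 0, 0
d²: 1, 0, 1, 0, 0; Σd² = 2
ρ = 1 − 6·2/(5·24) = 1 − 12/120 = 0.900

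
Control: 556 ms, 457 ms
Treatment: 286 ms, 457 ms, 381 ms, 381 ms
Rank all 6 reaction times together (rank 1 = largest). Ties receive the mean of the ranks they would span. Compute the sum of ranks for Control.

Sorted (descending): 556, 457, 457, 381, 381, 286
The 2 values of 457 occupy positions 2–3 → average rank (2+3)/2 = 2.5.
The 2 values of 381 occupy positions 4–5 → average rank (4+5)/2 = 4.5.
Control values → pooled ranks: 556→1, 457→2.5
Rank sum = 1 + 2.5 = 3.5

3.5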